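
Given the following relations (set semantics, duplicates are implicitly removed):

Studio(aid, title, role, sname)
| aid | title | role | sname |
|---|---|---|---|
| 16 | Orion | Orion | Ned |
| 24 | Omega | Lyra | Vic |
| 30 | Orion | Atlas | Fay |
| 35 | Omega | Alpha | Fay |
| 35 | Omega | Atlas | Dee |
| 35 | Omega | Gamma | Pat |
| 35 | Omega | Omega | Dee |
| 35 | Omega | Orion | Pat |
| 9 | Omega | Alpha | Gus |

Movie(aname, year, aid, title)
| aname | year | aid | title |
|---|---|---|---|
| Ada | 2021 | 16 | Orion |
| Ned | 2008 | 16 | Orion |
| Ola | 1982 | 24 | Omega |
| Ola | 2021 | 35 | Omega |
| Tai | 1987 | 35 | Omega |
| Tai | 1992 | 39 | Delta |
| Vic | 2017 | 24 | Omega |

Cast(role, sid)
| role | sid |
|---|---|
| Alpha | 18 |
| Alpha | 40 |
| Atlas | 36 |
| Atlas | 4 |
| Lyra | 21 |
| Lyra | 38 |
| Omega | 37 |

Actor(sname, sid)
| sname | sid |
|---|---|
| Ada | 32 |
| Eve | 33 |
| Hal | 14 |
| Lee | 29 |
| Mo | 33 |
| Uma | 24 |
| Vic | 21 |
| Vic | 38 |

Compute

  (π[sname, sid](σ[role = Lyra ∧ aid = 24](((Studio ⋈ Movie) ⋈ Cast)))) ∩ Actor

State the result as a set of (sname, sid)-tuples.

{(Vic, 21), (Vic, 38)}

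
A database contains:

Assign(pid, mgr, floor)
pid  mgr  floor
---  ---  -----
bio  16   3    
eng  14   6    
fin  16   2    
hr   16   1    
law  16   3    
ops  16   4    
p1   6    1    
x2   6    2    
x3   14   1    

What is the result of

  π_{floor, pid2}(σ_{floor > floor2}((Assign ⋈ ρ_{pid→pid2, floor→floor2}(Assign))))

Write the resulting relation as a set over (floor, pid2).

{(2, hr), (2, p1), (3, fin), (3, hr), (4, bio), (4, fin), (4, hr), (4, law), (6, x3)}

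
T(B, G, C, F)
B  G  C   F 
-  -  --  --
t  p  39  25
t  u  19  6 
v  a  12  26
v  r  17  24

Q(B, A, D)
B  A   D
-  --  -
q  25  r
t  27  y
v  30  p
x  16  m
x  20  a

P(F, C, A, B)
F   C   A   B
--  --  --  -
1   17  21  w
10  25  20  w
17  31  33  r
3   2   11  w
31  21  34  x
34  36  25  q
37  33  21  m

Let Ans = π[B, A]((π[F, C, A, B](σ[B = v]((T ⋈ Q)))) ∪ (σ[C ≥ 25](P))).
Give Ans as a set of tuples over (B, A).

Joining T and Q on B yields {(t, p, 39, 25, 27, y), (t, u, 19, 6, 27, y), (v, a, 12, 26, 30, p), (v, r, 17, 24, 30, p)}.
σ[B = v]: keep tuples satisfying B = v → {(v, a, 12, 26, 30, p), (v, r, 17, 24, 30, p)}
Keep only column(s) F, C, A, B: {(24, 17, 30, v), (26, 12, 30, v)}
σ[C ≥ 25]: keep tuples satisfying C ≥ 25 → {(10, 25, 20, w), (17, 31, 33, r), (34, 36, 25, q), (37, 33, 21, m)}
Set union of the two operands is {(10, 25, 20, w), (17, 31, 33, r), (24, 17, 30, v), (26, 12, 30, v), (34, 36, 25, q), (37, 33, 21, m)}.
Keep only column(s) B, A (1 duplicate(s) eliminated): {(m, 21), (q, 25), (r, 33), (v, 30), (w, 20)}

{(m, 21), (q, 25), (r, 33), (v, 30), (w, 20)}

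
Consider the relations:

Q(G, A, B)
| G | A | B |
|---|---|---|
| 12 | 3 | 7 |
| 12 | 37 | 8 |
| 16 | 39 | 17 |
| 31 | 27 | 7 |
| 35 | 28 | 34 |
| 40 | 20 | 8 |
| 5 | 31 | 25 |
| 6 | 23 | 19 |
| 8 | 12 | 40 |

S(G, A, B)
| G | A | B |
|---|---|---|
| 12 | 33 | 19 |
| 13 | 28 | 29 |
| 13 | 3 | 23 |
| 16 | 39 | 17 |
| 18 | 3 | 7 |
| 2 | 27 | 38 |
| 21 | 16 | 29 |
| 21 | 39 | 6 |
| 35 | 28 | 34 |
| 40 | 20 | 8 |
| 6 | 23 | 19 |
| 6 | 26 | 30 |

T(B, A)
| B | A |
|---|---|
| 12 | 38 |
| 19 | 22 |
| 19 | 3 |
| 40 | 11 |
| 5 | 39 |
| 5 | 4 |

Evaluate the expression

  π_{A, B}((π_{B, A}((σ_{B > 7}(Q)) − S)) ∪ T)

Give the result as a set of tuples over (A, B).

σ[B > 7]: keep tuples satisfying B > 7 → {(12, 37, 8), (16, 39, 17), (35, 28, 34), (40, 20, 8), (5, 31, 25), (6, 23, 19), (8, 12, 40)}
Difference: {(12, 37, 8), (16, 39, 17), (35, 28, 34), (40, 20, 8), (5, 31, 25), (6, 23, 19), (8, 12, 40)} with {(12, 33, 19), (13, 28, 29), (13, 3, 23), (16, 39, 17), (18, 3, 7), (2, 27, 38), (21, 16, 29), (21, 39, 6), (35, 28, 34), (40, 20, 8), (6, 23, 19), (6, 26, 30)} → {(12, 37, 8), (5, 31, 25), (8, 12, 40)}
Keep only column(s) B, A: {(25, 31), (40, 12), (8, 37)}
Union: {(25, 31), (40, 12), (8, 37)} with {(12, 38), (19, 22), (19, 3), (40, 11), (5, 39), (5, 4)} → {(12, 38), (19, 22), (19, 3), (25, 31), (40, 11), (40, 12), (5, 39), (5, 4), (8, 37)}
Keep only column(s) A, B: {(11, 40), (12, 40), (22, 19), (3, 19), (31, 25), (37, 8), (38, 12), (39, 5), (4, 5)}

{(11, 40), (12, 40), (22, 19), (3, 19), (31, 25), (37, 8), (38, 12), (39, 5), (4, 5)}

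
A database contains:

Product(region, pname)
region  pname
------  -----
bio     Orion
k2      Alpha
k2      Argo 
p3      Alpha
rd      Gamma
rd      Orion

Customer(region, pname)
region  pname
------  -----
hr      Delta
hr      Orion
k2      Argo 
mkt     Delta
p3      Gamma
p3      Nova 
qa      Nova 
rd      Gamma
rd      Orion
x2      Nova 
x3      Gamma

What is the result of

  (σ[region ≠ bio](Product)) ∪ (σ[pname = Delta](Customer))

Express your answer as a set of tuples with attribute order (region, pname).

{(hr, Delta), (k2, Alpha), (k2, Argo), (mkt, Delta), (p3, Alpha), (rd, Gamma), (rd, Orion)}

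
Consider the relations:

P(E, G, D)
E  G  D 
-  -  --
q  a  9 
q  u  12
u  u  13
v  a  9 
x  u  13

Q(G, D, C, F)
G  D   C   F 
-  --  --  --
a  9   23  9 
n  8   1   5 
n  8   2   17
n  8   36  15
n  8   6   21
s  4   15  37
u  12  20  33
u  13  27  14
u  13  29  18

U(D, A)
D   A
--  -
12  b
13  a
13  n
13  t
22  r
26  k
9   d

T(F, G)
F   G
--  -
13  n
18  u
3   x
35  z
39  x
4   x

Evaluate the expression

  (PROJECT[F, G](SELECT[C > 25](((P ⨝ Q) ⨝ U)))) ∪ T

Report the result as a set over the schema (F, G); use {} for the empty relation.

Natural join on G, D: {(q, a, 9, 23, 9), (q, u, 12, 20, 33), (u, u, 13, 27, 14), (u, u, 13, 29, 18), (v, a, 9, 23, 9), (x, u, 13, 27, 14), (x, u, 13, 29, 18)}
Natural join on D: {(q, a, 9, 23, 9, d), (q, u, 12, 20, 33, b), (u, u, 13, 27, 14, a), (u, u, 13, 27, 14, n), (u, u, 13, 27, 14, t), (u, u, 13, 29, 18, a), (u, u, 13, 29, 18, n), (u, u, 13, 29, 18, t), (v, a, 9, 23, 9, d), (x, u, 13, 27, 14, a), (x, u, 13, 27, 14, n), (x, u, 13, 27, 14, t), (x, u, 13, 29, 18, a), (x, u, 13, 29, 18, n), (x, u, 13, 29, 18, t)}
σ[C > 25]: keep tuples satisfying C > 25 → {(u, u, 13, 27, 14, a), (u, u, 13, 27, 14, n), (u, u, 13, 27, 14, t), (u, u, 13, 29, 18, a), (u, u, 13, 29, 18, n), (u, u, 13, 29, 18, t), (x, u, 13, 27, 14, a), (x, u, 13, 27, 14, n), (x, u, 13, 27, 14, t), (x, u, 13, 29, 18, a), (x, u, 13, 29, 18, n), (x, u, 13, 29, 18, t)}
Keep only column(s) F, G (10 duplicate(s) eliminated): {(14, u), (18, u)}
Set union of the two operands is {(13, n), (14, u), (18, u), (3, x), (35, z), (39, x), (4, x)}.

{(13, n), (14, u), (18, u), (3, x), (35, z), (39, x), (4, x)}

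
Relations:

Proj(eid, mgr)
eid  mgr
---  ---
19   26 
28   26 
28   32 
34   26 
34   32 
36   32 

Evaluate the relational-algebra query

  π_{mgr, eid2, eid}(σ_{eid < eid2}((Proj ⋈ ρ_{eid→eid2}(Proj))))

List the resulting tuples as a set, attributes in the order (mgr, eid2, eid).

{(26, 28, 19), (26, 34, 19), (26, 34, 28), (32, 34, 28), (32, 36, 28), (32, 36, 34)}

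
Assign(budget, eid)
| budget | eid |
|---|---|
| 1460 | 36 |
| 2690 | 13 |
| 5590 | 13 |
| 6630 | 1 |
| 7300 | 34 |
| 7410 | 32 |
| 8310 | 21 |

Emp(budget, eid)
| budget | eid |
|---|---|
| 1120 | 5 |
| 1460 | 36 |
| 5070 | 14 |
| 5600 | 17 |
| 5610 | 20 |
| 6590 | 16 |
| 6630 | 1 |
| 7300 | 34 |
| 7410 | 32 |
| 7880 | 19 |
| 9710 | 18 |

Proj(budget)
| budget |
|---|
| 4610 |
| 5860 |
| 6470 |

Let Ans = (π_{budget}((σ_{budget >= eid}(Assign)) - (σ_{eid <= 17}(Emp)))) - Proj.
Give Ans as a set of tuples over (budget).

{1460, 2690, 5590, 7300, 7410, 8310}

σ[budget >= eid]: keep tuples satisfying budget >= eid → {(1460, 36), (2690, 13), (5590, 13), (6630, 1), (7300, 34), (7410, 32), (8310, 21)}
σ[eid <= 17]: keep tuples satisfying eid <= 17 → {(1120, 5), (5070, 14), (5600, 17), (6590, 16), (6630, 1)}
Difference: {(1460, 36), (2690, 13), (5590, 13), (6630, 1), (7300, 34), (7410, 32), (8310, 21)} with {(1120, 5), (5070, 14), (5600, 17), (6590, 16), (6630, 1)} → {(1460, 36), (2690, 13), (5590, 13), (7300, 34), (7410, 32), (8310, 21)}
π[budget]: project onto (budget) → {1460, 2690, 5590, 7300, 7410, 8310}
Difference: {1460, 2690, 5590, 7300, 7410, 8310} with {4610, 5860, 6470} → {1460, 2690, 5590, 7300, 7410, 8310}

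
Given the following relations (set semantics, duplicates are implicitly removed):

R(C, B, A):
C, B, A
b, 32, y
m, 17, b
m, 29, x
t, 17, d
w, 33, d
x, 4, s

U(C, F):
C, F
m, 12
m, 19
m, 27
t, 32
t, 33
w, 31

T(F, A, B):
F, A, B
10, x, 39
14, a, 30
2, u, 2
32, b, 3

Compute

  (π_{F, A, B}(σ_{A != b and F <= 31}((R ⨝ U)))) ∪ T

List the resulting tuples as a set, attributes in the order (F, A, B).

{(10, x, 39), (12, x, 29), (14, a, 30), (19, x, 29), (2, u, 2), (27, x, 29), (31, d, 33), (32, b, 3)}

Natural join on C: {(m, 17, b, 12), (m, 17, b, 19), (m, 17, b, 27), (m, 29, x, 12), (m, 29, x, 19), (m, 29, x, 27), (t, 17, d, 32), (t, 17, d, 33), (w, 33, d, 31)}
Filtering on A != b and F <= 31 leaves {(m, 29, x, 12), (m, 29, x, 19), (m, 29, x, 27), (w, 33, d, 31)}.
π[F, A, B]: project onto (F, A, B) → {(12, x, 29), (19, x, 29), (27, x, 29), (31, d, 33)}
Union: {(12, x, 29), (19, x, 29), (27, x, 29), (31, d, 33)} with {(10, x, 39), (14, a, 30), (2, u, 2), (32, b, 3)} → {(10, x, 39), (12, x, 29), (14, a, 30), (19, x, 29), (2, u, 2), (27, x, 29), (31, d, 33), (32, b, 3)}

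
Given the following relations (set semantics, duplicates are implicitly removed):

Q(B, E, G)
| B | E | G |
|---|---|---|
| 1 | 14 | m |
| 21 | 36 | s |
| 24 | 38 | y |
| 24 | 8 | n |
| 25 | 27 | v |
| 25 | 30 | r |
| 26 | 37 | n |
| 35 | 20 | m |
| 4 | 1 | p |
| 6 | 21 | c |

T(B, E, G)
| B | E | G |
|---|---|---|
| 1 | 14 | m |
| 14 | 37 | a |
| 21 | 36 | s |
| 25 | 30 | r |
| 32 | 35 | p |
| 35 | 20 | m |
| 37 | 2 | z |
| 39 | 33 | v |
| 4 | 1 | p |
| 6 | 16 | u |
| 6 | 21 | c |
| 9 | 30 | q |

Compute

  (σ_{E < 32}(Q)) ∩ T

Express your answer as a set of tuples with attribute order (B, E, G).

σ[E < 32]: keep tuples satisfying E < 32 → {(1, 14, m), (24, 8, n), (25, 27, v), (25, 30, r), (35, 20, m), (4, 1, p), (6, 21, c)}
Intersection: {(1, 14, m), (24, 8, n), (25, 27, v), (25, 30, r), (35, 20, m), (4, 1, p), (6, 21, c)} with {(1, 14, m), (14, 37, a), (21, 36, s), (25, 30, r), (32, 35, p), (35, 20, m), (37, 2, z), (39, 33, v), (4, 1, p), (6, 16, u), (6, 21, c), (9, 30, q)} → {(1, 14, m), (25, 30, r), (35, 20, m), (4, 1, p), (6, 21, c)}

{(1, 14, m), (25, 30, r), (35, 20, m), (4, 1, p), (6, 21, c)}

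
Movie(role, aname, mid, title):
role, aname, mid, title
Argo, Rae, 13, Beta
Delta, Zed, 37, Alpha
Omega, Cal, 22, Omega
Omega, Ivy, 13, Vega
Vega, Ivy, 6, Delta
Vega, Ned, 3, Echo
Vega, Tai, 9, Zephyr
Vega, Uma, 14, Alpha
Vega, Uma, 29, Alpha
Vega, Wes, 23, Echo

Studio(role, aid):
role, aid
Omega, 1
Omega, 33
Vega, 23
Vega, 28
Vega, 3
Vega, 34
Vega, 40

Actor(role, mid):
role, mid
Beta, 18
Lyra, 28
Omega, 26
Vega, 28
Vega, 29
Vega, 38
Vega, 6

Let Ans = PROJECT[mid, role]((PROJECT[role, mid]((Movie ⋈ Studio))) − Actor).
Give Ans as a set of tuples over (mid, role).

{(13, Omega), (14, Vega), (22, Omega), (23, Vega), (3, Vega), (9, Vega)}

Joining Movie and Studio on role yields {(Omega, Cal, 22, Omega, 1), (Omega, Cal, 22, Omega, 33), (Omega, Ivy, 13, Vega, 1), (Omega, Ivy, 13, Vega, 33), (Vega, Ivy, 6, Delta, 23), (Vega, Ivy, 6, Delta, 28), (Vega, Ivy, 6, Delta, 3), (Vega, Ivy, 6, Delta, 34), (Vega, Ivy, 6, Delta, 40), (Vega, Ned, 3, Echo, 23), (Vega, Ned, 3, Echo, 28), (Vega, Ned, 3, Echo, 3), (Vega, Ned, 3, Echo, 34), (Vega, Ned, 3, Echo, 40), (Vega, Tai, 9, Zephyr, 23), (Vega, Tai, 9, Zephyr, 28), (Vega, Tai, 9, Zephyr, 3), (Vega, Tai, 9, Zephyr, 34), (Vega, Tai, 9, Zephyr, 40), (Vega, Uma, 14, Alpha, 23), (Vega, Uma, 14, Alpha, 28), (Vega, Uma, 14, Alpha, 3), (Vega, Uma, 14, Alpha, 34), (Vega, Uma, 14, Alpha, 40), (Vega, Uma, 29, Alpha, 23), (Vega, Uma, 29, Alpha, 28), (Vega, Uma, 29, Alpha, 3), (Vega, Uma, 29, Alpha, 34), (Vega, Uma, 29, Alpha, 40), (Vega, Wes, 23, Echo, 23), (Vega, Wes, 23, Echo, 28), (Vega, Wes, 23, Echo, 3), (Vega, Wes, 23, Echo, 34), (Vega, Wes, 23, Echo, 40)}.
π[role, mid]: project onto (role, mid) (26 duplicate(s) eliminated) → {(Omega, 13), (Omega, 22), (Vega, 14), (Vega, 23), (Vega, 29), (Vega, 3), (Vega, 6), (Vega, 9)}
Taking the difference: {(Omega, 13), (Omega, 22), (Vega, 14), (Vega, 23), (Vega, 3), (Vega, 9)}
π[mid, role]: project onto (mid, role) → {(13, Omega), (14, Vega), (22, Omega), (23, Vega), (3, Vega), (9, Vega)}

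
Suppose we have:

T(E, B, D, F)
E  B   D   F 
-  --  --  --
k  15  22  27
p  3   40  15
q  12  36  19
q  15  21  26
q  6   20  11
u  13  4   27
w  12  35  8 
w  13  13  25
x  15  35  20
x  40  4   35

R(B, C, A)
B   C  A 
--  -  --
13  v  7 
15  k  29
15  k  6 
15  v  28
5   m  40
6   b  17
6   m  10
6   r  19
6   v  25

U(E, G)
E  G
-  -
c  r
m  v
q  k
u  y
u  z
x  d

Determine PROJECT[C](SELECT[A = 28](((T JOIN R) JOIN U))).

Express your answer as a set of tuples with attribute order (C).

{v}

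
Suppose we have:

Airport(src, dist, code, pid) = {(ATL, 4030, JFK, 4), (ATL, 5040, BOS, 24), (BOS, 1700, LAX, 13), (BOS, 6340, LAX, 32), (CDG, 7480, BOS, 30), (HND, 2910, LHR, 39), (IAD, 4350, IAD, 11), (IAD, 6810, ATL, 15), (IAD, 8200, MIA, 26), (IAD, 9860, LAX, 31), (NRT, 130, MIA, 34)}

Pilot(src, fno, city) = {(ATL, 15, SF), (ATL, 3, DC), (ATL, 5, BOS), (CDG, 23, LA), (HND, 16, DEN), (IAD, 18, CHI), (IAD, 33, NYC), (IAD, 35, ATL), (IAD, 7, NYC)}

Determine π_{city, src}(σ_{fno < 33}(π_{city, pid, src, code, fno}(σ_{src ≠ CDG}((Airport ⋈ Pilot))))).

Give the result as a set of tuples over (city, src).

Natural join on src: {(ATL, 4030, JFK, 4, 15, SF), (ATL, 4030, JFK, 4, 3, DC), (ATL, 4030, JFK, 4, 5, BOS), (ATL, 5040, BOS, 24, 15, SF), (ATL, 5040, BOS, 24, 3, DC), (ATL, 5040, BOS, 24, 5, BOS), (CDG, 7480, BOS, 30, 23, LA), (HND, 2910, LHR, 39, 16, DEN), (IAD, 4350, IAD, 11, 18, CHI), (IAD, 4350, IAD, 11, 33, NYC), (IAD, 4350, IAD, 11, 35, ATL), (IAD, 4350, IAD, 11, 7, NYC), (IAD, 6810, ATL, 15, 18, CHI), (IAD, 6810, ATL, 15, 33, NYC), (IAD, 6810, ATL, 15, 35, ATL), (IAD, 6810, ATL, 15, 7, NYC), (IAD, 8200, MIA, 26, 18, CHI), (IAD, 8200, MIA, 26, 33, NYC), (IAD, 8200, MIA, 26, 35, ATL), (IAD, 8200, MIA, 26, 7, NYC), (IAD, 9860, LAX, 31, 18, CHI), (IAD, 9860, LAX, 31, 33, NYC), (IAD, 9860, LAX, 31, 35, ATL), (IAD, 9860, LAX, 31, 7, NYC)}
Filtering on src ≠ CDG leaves {(ATL, 4030, JFK, 4, 15, SF), (ATL, 4030, JFK, 4, 3, DC), (ATL, 4030, JFK, 4, 5, BOS), (ATL, 5040, BOS, 24, 15, SF), (ATL, 5040, BOS, 24, 3, DC), (ATL, 5040, BOS, 24, 5, BOS), (HND, 2910, LHR, 39, 16, DEN), (IAD, 4350, IAD, 11, 18, CHI), (IAD, 4350, IAD, 11, 33, NYC), (IAD, 4350, IAD, 11, 35, ATL), (IAD, 4350, IAD, 11, 7, NYC), (IAD, 6810, ATL, 15, 18, CHI), (IAD, 6810, ATL, 15, 33, NYC), (IAD, 6810, ATL, 15, 35, ATL), (IAD, 6810, ATL, 15, 7, NYC), (IAD, 8200, MIA, 26, 18, CHI), (IAD, 8200, MIA, 26, 33, NYC), (IAD, 8200, MIA, 26, 35, ATL), (IAD, 8200, MIA, 26, 7, NYC), (IAD, 9860, LAX, 31, 18, CHI), (IAD, 9860, LAX, 31, 33, NYC), (IAD, 9860, LAX, 31, 35, ATL), (IAD, 9860, LAX, 31, 7, NYC)}.
Projecting to city, pid, src, code, fno: {(ATL, 11, IAD, IAD, 35), (ATL, 15, IAD, ATL, 35), (ATL, 26, IAD, MIA, 35), (ATL, 31, IAD, LAX, 35), (BOS, 24, ATL, BOS, 5), (BOS, 4, ATL, JFK, 5), (CHI, 11, IAD, IAD, 18), (CHI, 15, IAD, ATL, 18), (CHI, 26, IAD, MIA, 18), (CHI, 31, IAD, LAX, 18), (DC, 24, ATL, BOS, 3), (DC, 4, ATL, JFK, 3), (DEN, 39, HND, LHR, 16), (NYC, 11, IAD, IAD, 33), (NYC, 11, IAD, IAD, 7), (NYC, 15, IAD, ATL, 33), (NYC, 15, IAD, ATL, 7), (NYC, 26, IAD, MIA, 33), (NYC, 26, IAD, MIA, 7), (NYC, 31, IAD, LAX, 33), (NYC, 31, IAD, LAX, 7), (SF, 24, ATL, BOS, 15), (SF, 4, ATL, JFK, 15)}
Filtering on fno < 33 leaves {(BOS, 24, ATL, BOS, 5), (BOS, 4, ATL, JFK, 5), (CHI, 11, IAD, IAD, 18), (CHI, 15, IAD, ATL, 18), (CHI, 26, IAD, MIA, 18), (CHI, 31, IAD, LAX, 18), (DC, 24, ATL, BOS, 3), (DC, 4, ATL, JFK, 3), (DEN, 39, HND, LHR, 16), (NYC, 11, IAD, IAD, 7), (NYC, 15, IAD, ATL, 7), (NYC, 26, IAD, MIA, 7), (NYC, 31, IAD, LAX, 7), (SF, 24, ATL, BOS, 15), (SF, 4, ATL, JFK, 15)}.
Projecting to city, src (9 duplicate(s) eliminated): {(BOS, ATL), (CHI, IAD), (DC, ATL), (DEN, HND), (NYC, IAD), (SF, ATL)}

{(BOS, ATL), (CHI, IAD), (DC, ATL), (DEN, HND), (NYC, IAD), (SF, ATL)}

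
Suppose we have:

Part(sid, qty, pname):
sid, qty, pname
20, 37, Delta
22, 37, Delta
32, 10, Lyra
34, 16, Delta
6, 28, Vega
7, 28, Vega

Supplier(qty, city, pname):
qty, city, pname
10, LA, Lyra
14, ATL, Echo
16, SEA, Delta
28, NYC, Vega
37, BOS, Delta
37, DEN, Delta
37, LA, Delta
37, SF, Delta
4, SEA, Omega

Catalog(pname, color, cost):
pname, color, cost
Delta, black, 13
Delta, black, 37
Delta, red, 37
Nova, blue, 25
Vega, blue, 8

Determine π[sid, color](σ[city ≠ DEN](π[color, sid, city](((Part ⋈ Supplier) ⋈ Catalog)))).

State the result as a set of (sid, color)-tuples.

{(20, black), (20, red), (22, black), (22, red), (34, black), (34, red), (6, blue), (7, blue)}

Natural join on qty, pname: {(20, 37, Delta, BOS), (20, 37, Delta, DEN), (20, 37, Delta, LA), (20, 37, Delta, SF), (22, 37, Delta, BOS), (22, 37, Delta, DEN), (22, 37, Delta, LA), (22, 37, Delta, SF), (32, 10, Lyra, LA), (34, 16, Delta, SEA), (6, 28, Vega, NYC), (7, 28, Vega, NYC)}
Natural join on pname: {(20, 37, Delta, BOS, black, 13), (20, 37, Delta, BOS, black, 37), (20, 37, Delta, BOS, red, 37), (20, 37, Delta, DEN, black, 13), (20, 37, Delta, DEN, black, 37), (20, 37, Delta, DEN, red, 37), (20, 37, Delta, LA, black, 13), (20, 37, Delta, LA, black, 37), (20, 37, Delta, LA, red, 37), (20, 37, Delta, SF, black, 13), (20, 37, Delta, SF, black, 37), (20, 37, Delta, SF, red, 37), (22, 37, Delta, BOS, black, 13), (22, 37, Delta, BOS, black, 37), (22, 37, Delta, BOS, red, 37), (22, 37, Delta, DEN, black, 13), (22, 37, Delta, DEN, black, 37), (22, 37, Delta, DEN, red, 37), (22, 37, Delta, LA, black, 13), (22, 37, Delta, LA, black, 37), (22, 37, Delta, LA, red, 37), (22, 37, Delta, SF, black, 13), (22, 37, Delta, SF, black, 37), (22, 37, Delta, SF, red, 37), (34, 16, Delta, SEA, black, 13), (34, 16, Delta, SEA, black, 37), (34, 16, Delta, SEA, red, 37), (6, 28, Vega, NYC, blue, 8), (7, 28, Vega, NYC, blue, 8)}
π[color, sid, city]: project onto (color, sid, city) (9 duplicate(s) eliminated) → {(black, 20, BOS), (black, 20, DEN), (black, 20, LA), (black, 20, SF), (black, 22, BOS), (black, 22, DEN), (black, 22, LA), (black, 22, SF), (black, 34, SEA), (blue, 6, NYC), (blue, 7, NYC), (red, 20, BOS), (red, 20, DEN), (red, 20, LA), (red, 20, SF), (red, 22, BOS), (red, 22, DEN), (red, 22, LA), (red, 22, SF), (red, 34, SEA)}
Selection city ≠ DEN: {(black, 20, BOS), (black, 20, LA), (black, 20, SF), (black, 22, BOS), (black, 22, LA), (black, 22, SF), (black, 34, SEA), (blue, 6, NYC), (blue, 7, NYC), (red, 20, BOS), (red, 20, LA), (red, 20, SF), (red, 22, BOS), (red, 22, LA), (red, 22, SF), (red, 34, SEA)}
π[sid, color]: project onto (sid, color) (8 duplicate(s) eliminated) → {(20, black), (20, red), (22, black), (22, red), (34, black), (34, red), (6, blue), (7, blue)}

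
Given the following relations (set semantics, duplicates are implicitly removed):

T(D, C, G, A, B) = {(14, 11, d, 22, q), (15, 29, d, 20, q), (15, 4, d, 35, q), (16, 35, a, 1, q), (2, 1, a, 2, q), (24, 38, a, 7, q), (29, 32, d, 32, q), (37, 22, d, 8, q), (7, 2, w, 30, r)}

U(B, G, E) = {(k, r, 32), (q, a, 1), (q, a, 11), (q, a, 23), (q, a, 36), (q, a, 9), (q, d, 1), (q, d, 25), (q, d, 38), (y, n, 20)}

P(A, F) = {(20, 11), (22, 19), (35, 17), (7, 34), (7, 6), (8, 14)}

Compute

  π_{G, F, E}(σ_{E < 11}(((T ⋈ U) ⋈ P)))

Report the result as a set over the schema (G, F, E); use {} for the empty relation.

{(a, 34, 1), (a, 34, 9), (a, 6, 1), (a, 6, 9), (d, 11, 1), (d, 14, 1), (d, 17, 1), (d, 19, 1)}

Natural join on G, B: {(14, 11, d, 22, q, 1), (14, 11, d, 22, q, 25), (14, 11, d, 22, q, 38), (15, 29, d, 20, q, 1), (15, 29, d, 20, q, 25), (15, 29, d, 20, q, 38), (15, 4, d, 35, q, 1), (15, 4, d, 35, q, 25), (15, 4, d, 35, q, 38), (16, 35, a, 1, q, 1), (16, 35, a, 1, q, 11), (16, 35, a, 1, q, 23), (16, 35, a, 1, q, 36), (16, 35, a, 1, q, 9), (2, 1, a, 2, q, 1), (2, 1, a, 2, q, 11), (2, 1, a, 2, q, 23), (2, 1, a, 2, q, 36), (2, 1, a, 2, q, 9), (24, 38, a, 7, q, 1), (24, 38, a, 7, q, 11), (24, 38, a, 7, q, 23), (24, 38, a, 7, q, 36), (24, 38, a, 7, q, 9), (29, 32, d, 32, q, 1), (29, 32, d, 32, q, 25), (29, 32, d, 32, q, 38), (37, 22, d, 8, q, 1), (37, 22, d, 8, q, 25), (37, 22, d, 8, q, 38)}
Natural join on A: {(14, 11, d, 22, q, 1, 19), (14, 11, d, 22, q, 25, 19), (14, 11, d, 22, q, 38, 19), (15, 29, d, 20, q, 1, 11), (15, 29, d, 20, q, 25, 11), (15, 29, d, 20, q, 38, 11), (15, 4, d, 35, q, 1, 17), (15, 4, d, 35, q, 25, 17), (15, 4, d, 35, q, 38, 17), (24, 38, a, 7, q, 1, 34), (24, 38, a, 7, q, 1, 6), (24, 38, a, 7, q, 11, 34), (24, 38, a, 7, q, 11, 6), (24, 38, a, 7, q, 23, 34), (24, 38, a, 7, q, 23, 6), (24, 38, a, 7, q, 36, 34), (24, 38, a, 7, q, 36, 6), (24, 38, a, 7, q, 9, 34), (24, 38, a, 7, q, 9, 6), (37, 22, d, 8, q, 1, 14), (37, 22, d, 8, q, 25, 14), (37, 22, d, 8, q, 38, 14)}
Filtering on E < 11 leaves {(14, 11, d, 22, q, 1, 19), (15, 29, d, 20, q, 1, 11), (15, 4, d, 35, q, 1, 17), (24, 38, a, 7, q, 1, 34), (24, 38, a, 7, q, 1, 6), (24, 38, a, 7, q, 9, 34), (24, 38, a, 7, q, 9, 6), (37, 22, d, 8, q, 1, 14)}.
π[G, F, E]: project onto (G, F, E) → {(a, 34, 1), (a, 34, 9), (a, 6, 1), (a, 6, 9), (d, 11, 1), (d, 14, 1), (d, 17, 1), (d, 19, 1)}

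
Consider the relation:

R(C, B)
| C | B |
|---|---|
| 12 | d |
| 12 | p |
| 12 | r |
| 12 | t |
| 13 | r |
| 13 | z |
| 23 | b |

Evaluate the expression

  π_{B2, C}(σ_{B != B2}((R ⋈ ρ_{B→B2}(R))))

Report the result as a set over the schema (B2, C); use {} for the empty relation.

{(d, 12), (p, 12), (r, 12), (r, 13), (t, 12), (z, 13)}

ρ[B→B2]: schema becomes (C, B2); tuples unchanged.
Joining R and ρ_{B→B2}(R) on C yields {(12, d, d), (12, d, p), (12, d, r), (12, d, t), (12, p, d), (12, p, p), (12, p, r), (12, p, t), (12, r, d), (12, r, p), (12, r, r), (12, r, t), (12, t, d), (12, t, p), (12, t, r), (12, t, t), (13, r, r), (13, r, z), (13, z, r), (13, z, z), (23, b, b)}.
Apply σ_{B != B2}; surviving tuples: {(12, d, p), (12, d, r), (12, d, t), (12, p, d), (12, p, r), (12, p, t), (12, r, d), (12, r, p), (12, r, t), (12, t, d), (12, t, p), (12, t, r), (13, r, z), (13, z, r)}
π_{B2, C} gives {(d, 12), (p, 12), (r, 12), (r, 13), (t, 12), (z, 13)} (8 duplicate(s) eliminated).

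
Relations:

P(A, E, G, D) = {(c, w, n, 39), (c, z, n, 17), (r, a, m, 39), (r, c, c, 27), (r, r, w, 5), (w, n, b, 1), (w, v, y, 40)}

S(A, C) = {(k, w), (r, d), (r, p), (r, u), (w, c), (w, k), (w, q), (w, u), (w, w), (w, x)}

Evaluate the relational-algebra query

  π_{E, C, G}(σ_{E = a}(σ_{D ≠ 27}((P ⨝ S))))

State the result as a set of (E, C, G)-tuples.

{(a, d, m), (a, p, m), (a, u, m)}

Natural join on A: {(r, a, m, 39, d), (r, a, m, 39, p), (r, a, m, 39, u), (r, c, c, 27, d), (r, c, c, 27, p), (r, c, c, 27, u), (r, r, w, 5, d), (r, r, w, 5, p), (r, r, w, 5, u), (w, n, b, 1, c), (w, n, b, 1, k), (w, n, b, 1, q), (w, n, b, 1, u), (w, n, b, 1, w), (w, n, b, 1, x), (w, v, y, 40, c), (w, v, y, 40, k), (w, v, y, 40, q), (w, v, y, 40, u), (w, v, y, 40, w), (w, v, y, 40, x)}
Selection D ≠ 27: {(r, a, m, 39, d), (r, a, m, 39, p), (r, a, m, 39, u), (r, r, w, 5, d), (r, r, w, 5, p), (r, r, w, 5, u), (w, n, b, 1, c), (w, n, b, 1, k), (w, n, b, 1, q), (w, n, b, 1, u), (w, n, b, 1, w), (w, n, b, 1, x), (w, v, y, 40, c), (w, v, y, 40, k), (w, v, y, 40, q), (w, v, y, 40, u), (w, v, y, 40, w), (w, v, y, 40, x)}
Selection E = a: {(r, a, m, 39, d), (r, a, m, 39, p), (r, a, m, 39, u)}
π_{E, C, G} gives {(a, d, m), (a, p, m), (a, u, m)}.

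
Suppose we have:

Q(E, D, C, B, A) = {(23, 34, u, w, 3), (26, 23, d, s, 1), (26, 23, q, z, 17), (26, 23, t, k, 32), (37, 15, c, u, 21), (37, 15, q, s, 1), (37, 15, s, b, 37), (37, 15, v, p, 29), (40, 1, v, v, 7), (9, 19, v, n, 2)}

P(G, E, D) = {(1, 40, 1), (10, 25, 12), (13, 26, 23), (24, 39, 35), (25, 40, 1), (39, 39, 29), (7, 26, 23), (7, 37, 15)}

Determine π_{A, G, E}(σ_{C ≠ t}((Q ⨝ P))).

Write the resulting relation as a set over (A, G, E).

Natural join on E, D: {(26, 23, d, s, 1, 13), (26, 23, d, s, 1, 7), (26, 23, q, z, 17, 13), (26, 23, q, z, 17, 7), (26, 23, t, k, 32, 13), (26, 23, t, k, 32, 7), (37, 15, c, u, 21, 7), (37, 15, q, s, 1, 7), (37, 15, s, b, 37, 7), (37, 15, v, p, 29, 7), (40, 1, v, v, 7, 1), (40, 1, v, v, 7, 25)}
Apply σ_{C ≠ t}; surviving tuples: {(26, 23, d, s, 1, 13), (26, 23, d, s, 1, 7), (26, 23, q, z, 17, 13), (26, 23, q, z, 17, 7), (37, 15, c, u, 21, 7), (37, 15, q, s, 1, 7), (37, 15, s, b, 37, 7), (37, 15, v, p, 29, 7), (40, 1, v, v, 7, 1), (40, 1, v, v, 7, 25)}
π_{A, G, E} gives {(1, 13, 26), (1, 7, 26), (1, 7, 37), (17, 13, 26), (17, 7, 26), (21, 7, 37), (29, 7, 37), (37, 7, 37), (7, 1, 40), (7, 25, 40)}.

{(1, 13, 26), (1, 7, 26), (1, 7, 37), (17, 13, 26), (17, 7, 26), (21, 7, 37), (29, 7, 37), (37, 7, 37), (7, 1, 40), (7, 25, 40)}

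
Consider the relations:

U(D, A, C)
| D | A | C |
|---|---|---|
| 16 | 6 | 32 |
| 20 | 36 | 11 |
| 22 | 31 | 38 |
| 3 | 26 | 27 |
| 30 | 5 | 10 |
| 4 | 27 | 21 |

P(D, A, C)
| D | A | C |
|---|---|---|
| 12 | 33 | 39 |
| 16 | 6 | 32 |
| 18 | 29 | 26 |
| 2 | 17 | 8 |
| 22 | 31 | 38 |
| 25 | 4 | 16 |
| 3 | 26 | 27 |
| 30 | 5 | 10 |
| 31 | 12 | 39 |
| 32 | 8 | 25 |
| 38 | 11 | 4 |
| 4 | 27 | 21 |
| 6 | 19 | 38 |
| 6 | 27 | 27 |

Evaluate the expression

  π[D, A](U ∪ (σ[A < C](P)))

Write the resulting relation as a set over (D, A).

Selection A < C: {(12, 33, 39), (16, 6, 32), (22, 31, 38), (25, 4, 16), (3, 26, 27), (30, 5, 10), (31, 12, 39), (32, 8, 25), (6, 19, 38)}
Union: {(16, 6, 32), (20, 36, 11), (22, 31, 38), (3, 26, 27), (30, 5, 10), (4, 27, 21)} with {(12, 33, 39), (16, 6, 32), (22, 31, 38), (25, 4, 16), (3, 26, 27), (30, 5, 10), (31, 12, 39), (32, 8, 25), (6, 19, 38)} → {(12, 33, 39), (16, 6, 32), (20, 36, 11), (22, 31, 38), (25, 4, 16), (3, 26, 27), (30, 5, 10), (31, 12, 39), (32, 8, 25), (4, 27, 21), (6, 19, 38)}
Projecting to D, A: {(12, 33), (16, 6), (20, 36), (22, 31), (25, 4), (3, 26), (30, 5), (31, 12), (32, 8), (4, 27), (6, 19)}

{(12, 33), (16, 6), (20, 36), (22, 31), (25, 4), (3, 26), (30, 5), (31, 12), (32, 8), (4, 27), (6, 19)}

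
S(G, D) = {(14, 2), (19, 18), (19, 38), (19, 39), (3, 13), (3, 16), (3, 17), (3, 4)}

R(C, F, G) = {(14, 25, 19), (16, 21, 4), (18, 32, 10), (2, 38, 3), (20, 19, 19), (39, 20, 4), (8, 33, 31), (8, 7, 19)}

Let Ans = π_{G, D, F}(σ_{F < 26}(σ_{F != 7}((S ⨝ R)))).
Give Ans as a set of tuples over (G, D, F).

{(19, 18, 19), (19, 18, 25), (19, 38, 19), (19, 38, 25), (19, 39, 19), (19, 39, 25)}

Natural join on G: {(19, 18, 14, 25), (19, 18, 20, 19), (19, 18, 8, 7), (19, 38, 14, 25), (19, 38, 20, 19), (19, 38, 8, 7), (19, 39, 14, 25), (19, 39, 20, 19), (19, 39, 8, 7), (3, 13, 2, 38), (3, 16, 2, 38), (3, 17, 2, 38), (3, 4, 2, 38)}
Filtering on F != 7 leaves {(19, 18, 14, 25), (19, 18, 20, 19), (19, 38, 14, 25), (19, 38, 20, 19), (19, 39, 14, 25), (19, 39, 20, 19), (3, 13, 2, 38), (3, 16, 2, 38), (3, 17, 2, 38), (3, 4, 2, 38)}.
Filtering on F < 26 leaves {(19, 18, 14, 25), (19, 18, 20, 19), (19, 38, 14, 25), (19, 38, 20, 19), (19, 39, 14, 25), (19, 39, 20, 19)}.
Keep only column(s) G, D, F: {(19, 18, 19), (19, 18, 25), (19, 38, 19), (19, 38, 25), (19, 39, 19), (19, 39, 25)}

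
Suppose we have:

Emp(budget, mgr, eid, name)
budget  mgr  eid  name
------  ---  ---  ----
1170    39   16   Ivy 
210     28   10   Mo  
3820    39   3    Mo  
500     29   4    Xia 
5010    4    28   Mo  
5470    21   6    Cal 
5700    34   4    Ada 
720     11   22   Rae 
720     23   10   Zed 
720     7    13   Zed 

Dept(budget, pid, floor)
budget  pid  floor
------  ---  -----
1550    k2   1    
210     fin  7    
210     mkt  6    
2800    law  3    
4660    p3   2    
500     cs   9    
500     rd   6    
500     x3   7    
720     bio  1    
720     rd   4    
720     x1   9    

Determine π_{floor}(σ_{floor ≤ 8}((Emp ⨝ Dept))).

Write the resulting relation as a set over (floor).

{1, 4, 6, 7}

Joining Emp and Dept on budget yields {(210, 28, 10, Mo, fin, 7), (210, 28, 10, Mo, mkt, 6), (500, 29, 4, Xia, cs, 9), (500, 29, 4, Xia, rd, 6), (500, 29, 4, Xia, x3, 7), (720, 11, 22, Rae, bio, 1), (720, 11, 22, Rae, rd, 4), (720, 11, 22, Rae, x1, 9), (720, 23, 10, Zed, bio, 1), (720, 23, 10, Zed, rd, 4), (720, 23, 10, Zed, x1, 9), (720, 7, 13, Zed, bio, 1), (720, 7, 13, Zed, rd, 4), (720, 7, 13, Zed, x1, 9)}.
Apply σ_{floor ≤ 8}; surviving tuples: {(210, 28, 10, Mo, fin, 7), (210, 28, 10, Mo, mkt, 6), (500, 29, 4, Xia, rd, 6), (500, 29, 4, Xia, x3, 7), (720, 11, 22, Rae, bio, 1), (720, 11, 22, Rae, rd, 4), (720, 23, 10, Zed, bio, 1), (720, 23, 10, Zed, rd, 4), (720, 7, 13, Zed, bio, 1), (720, 7, 13, Zed, rd, 4)}
Projecting to floor (6 duplicate(s) eliminated): {1, 4, 6, 7}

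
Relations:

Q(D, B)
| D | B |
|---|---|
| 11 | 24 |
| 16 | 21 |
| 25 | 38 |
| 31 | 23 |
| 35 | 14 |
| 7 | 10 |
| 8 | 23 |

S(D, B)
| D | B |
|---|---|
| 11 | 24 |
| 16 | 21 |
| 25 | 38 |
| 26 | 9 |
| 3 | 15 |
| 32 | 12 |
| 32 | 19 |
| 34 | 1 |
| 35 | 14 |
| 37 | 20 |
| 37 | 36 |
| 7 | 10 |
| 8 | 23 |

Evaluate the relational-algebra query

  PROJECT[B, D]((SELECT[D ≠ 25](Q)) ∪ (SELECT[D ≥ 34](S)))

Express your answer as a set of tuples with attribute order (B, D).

{(1, 34), (10, 7), (14, 35), (20, 37), (21, 16), (23, 31), (23, 8), (24, 11), (36, 37)}

Apply σ_{D ≠ 25}; surviving tuples: {(11, 24), (16, 21), (31, 23), (35, 14), (7, 10), (8, 23)}
Apply σ_{D ≥ 34}; surviving tuples: {(34, 1), (35, 14), (37, 20), (37, 36)}
Taking the union: {(11, 24), (16, 21), (31, 23), (34, 1), (35, 14), (37, 20), (37, 36), (7, 10), (8, 23)}
π[B, D]: project onto (B, D) → {(1, 34), (10, 7), (14, 35), (20, 37), (21, 16), (23, 31), (23, 8), (24, 11), (36, 37)}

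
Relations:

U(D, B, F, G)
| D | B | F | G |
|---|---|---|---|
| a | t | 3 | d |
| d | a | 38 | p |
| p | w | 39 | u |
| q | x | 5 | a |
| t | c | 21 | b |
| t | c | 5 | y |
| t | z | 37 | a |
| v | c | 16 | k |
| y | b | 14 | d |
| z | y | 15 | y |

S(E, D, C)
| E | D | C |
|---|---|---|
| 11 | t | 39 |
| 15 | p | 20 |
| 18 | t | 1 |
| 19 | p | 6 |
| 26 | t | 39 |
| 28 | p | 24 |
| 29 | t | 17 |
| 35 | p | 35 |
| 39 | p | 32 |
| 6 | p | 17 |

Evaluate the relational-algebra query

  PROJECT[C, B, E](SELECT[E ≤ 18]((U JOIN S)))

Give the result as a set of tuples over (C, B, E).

{(1, c, 18), (1, z, 18), (17, w, 6), (20, w, 15), (39, c, 11), (39, z, 11)}

U ⋈ S (natural join on D): {(p, w, 39, u, 15, 20), (p, w, 39, u, 19, 6), (p, w, 39, u, 28, 24), (p, w, 39, u, 35, 35), (p, w, 39, u, 39, 32), (p, w, 39, u, 6, 17), (t, c, 21, b, 11, 39), (t, c, 21, b, 18, 1), (t, c, 21, b, 26, 39), (t, c, 21, b, 29, 17), (t, c, 5, y, 11, 39), (t, c, 5, y, 18, 1), (t, c, 5, y, 26, 39), (t, c, 5, y, 29, 17), (t, z, 37, a, 11, 39), (t, z, 37, a, 18, 1), (t, z, 37, a, 26, 39), (t, z, 37, a, 29, 17)}
Filtering on E ≤ 18 leaves {(p, w, 39, u, 15, 20), (p, w, 39, u, 6, 17), (t, c, 21, b, 11, 39), (t, c, 21, b, 18, 1), (t, c, 5, y, 11, 39), (t, c, 5, y, 18, 1), (t, z, 37, a, 11, 39), (t, z, 37, a, 18, 1)}.
Projecting to C, B, E (2 duplicate(s) eliminated): {(1, c, 18), (1, z, 18), (17, w, 6), (20, w, 15), (39, c, 11), (39, z, 11)}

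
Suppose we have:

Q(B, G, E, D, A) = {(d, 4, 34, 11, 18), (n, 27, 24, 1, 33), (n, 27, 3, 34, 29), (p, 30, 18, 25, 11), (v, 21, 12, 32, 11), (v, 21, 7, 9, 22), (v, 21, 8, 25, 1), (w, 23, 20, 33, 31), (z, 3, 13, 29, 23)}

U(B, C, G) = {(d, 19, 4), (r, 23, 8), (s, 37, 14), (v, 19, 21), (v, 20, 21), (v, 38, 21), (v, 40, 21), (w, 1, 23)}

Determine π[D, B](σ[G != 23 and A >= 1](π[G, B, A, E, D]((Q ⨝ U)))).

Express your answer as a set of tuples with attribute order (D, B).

{(11, d), (25, v), (32, v), (9, v)}

Q ⋈ U (natural join on B, G): {(d, 4, 34, 11, 18, 19), (v, 21, 12, 32, 11, 19), (v, 21, 12, 32, 11, 20), (v, 21, 12, 32, 11, 38), (v, 21, 12, 32, 11, 40), (v, 21, 7, 9, 22, 19), (v, 21, 7, 9, 22, 20), (v, 21, 7, 9, 22, 38), (v, 21, 7, 9, 22, 40), (v, 21, 8, 25, 1, 19), (v, 21, 8, 25, 1, 20), (v, 21, 8, 25, 1, 38), (v, 21, 8, 25, 1, 40), (w, 23, 20, 33, 31, 1)}
Keep only column(s) G, B, A, E, D (9 duplicate(s) eliminated): {(21, v, 1, 8, 25), (21, v, 11, 12, 32), (21, v, 22, 7, 9), (23, w, 31, 20, 33), (4, d, 18, 34, 11)}
σ[G != 23 and A >= 1]: keep tuples satisfying G != 23 and A >= 1 → {(21, v, 1, 8, 25), (21, v, 11, 12, 32), (21, v, 22, 7, 9), (4, d, 18, 34, 11)}
Keep only column(s) D, B: {(11, d), (25, v), (32, v), (9, v)}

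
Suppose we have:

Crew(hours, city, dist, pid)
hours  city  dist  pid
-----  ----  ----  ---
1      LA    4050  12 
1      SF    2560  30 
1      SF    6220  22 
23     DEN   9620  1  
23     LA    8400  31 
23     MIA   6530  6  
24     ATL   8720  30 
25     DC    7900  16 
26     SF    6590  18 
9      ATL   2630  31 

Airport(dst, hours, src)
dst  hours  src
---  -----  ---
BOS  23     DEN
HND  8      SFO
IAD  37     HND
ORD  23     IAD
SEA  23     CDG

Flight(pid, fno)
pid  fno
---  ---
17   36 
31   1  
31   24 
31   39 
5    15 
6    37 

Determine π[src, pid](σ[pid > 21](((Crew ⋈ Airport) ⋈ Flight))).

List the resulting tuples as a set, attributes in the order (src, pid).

{(CDG, 31), (DEN, 31), (IAD, 31)}

Natural join on hours: {(23, DEN, 9620, 1, BOS, DEN), (23, DEN, 9620, 1, ORD, IAD), (23, DEN, 9620, 1, SEA, CDG), (23, LA, 8400, 31, BOS, DEN), (23, LA, 8400, 31, ORD, IAD), (23, LA, 8400, 31, SEA, CDG), (23, MIA, 6530, 6, BOS, DEN), (23, MIA, 6530, 6, ORD, IAD), (23, MIA, 6530, 6, SEA, CDG)}
Natural join on pid: {(23, LA, 8400, 31, BOS, DEN, 1), (23, LA, 8400, 31, BOS, DEN, 24), (23, LA, 8400, 31, BOS, DEN, 39), (23, LA, 8400, 31, ORD, IAD, 1), (23, LA, 8400, 31, ORD, IAD, 24), (23, LA, 8400, 31, ORD, IAD, 39), (23, LA, 8400, 31, SEA, CDG, 1), (23, LA, 8400, 31, SEA, CDG, 24), (23, LA, 8400, 31, SEA, CDG, 39), (23, MIA, 6530, 6, BOS, DEN, 37), (23, MIA, 6530, 6, ORD, IAD, 37), (23, MIA, 6530, 6, SEA, CDG, 37)}
Filtering on pid > 21 leaves {(23, LA, 8400, 31, BOS, DEN, 1), (23, LA, 8400, 31, BOS, DEN, 24), (23, LA, 8400, 31, BOS, DEN, 39), (23, LA, 8400, 31, ORD, IAD, 1), (23, LA, 8400, 31, ORD, IAD, 24), (23, LA, 8400, 31, ORD, IAD, 39), (23, LA, 8400, 31, SEA, CDG, 1), (23, LA, 8400, 31, SEA, CDG, 24), (23, LA, 8400, 31, SEA, CDG, 39)}.
Keep only column(s) src, pid (6 duplicate(s) eliminated): {(CDG, 31), (DEN, 31), (IAD, 31)}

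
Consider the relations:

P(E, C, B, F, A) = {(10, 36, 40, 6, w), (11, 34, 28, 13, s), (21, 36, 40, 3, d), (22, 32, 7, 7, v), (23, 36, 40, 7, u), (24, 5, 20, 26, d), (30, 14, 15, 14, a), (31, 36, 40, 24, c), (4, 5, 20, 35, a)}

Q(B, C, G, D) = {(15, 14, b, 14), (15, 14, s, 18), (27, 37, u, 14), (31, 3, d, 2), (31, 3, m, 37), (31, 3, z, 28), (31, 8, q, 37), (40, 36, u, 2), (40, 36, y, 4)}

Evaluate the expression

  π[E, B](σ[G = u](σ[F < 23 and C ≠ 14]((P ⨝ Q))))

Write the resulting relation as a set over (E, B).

P ⋈ Q (natural join on C, B): {(10, 36, 40, 6, w, u, 2), (10, 36, 40, 6, w, y, 4), (21, 36, 40, 3, d, u, 2), (21, 36, 40, 3, d, y, 4), (23, 36, 40, 7, u, u, 2), (23, 36, 40, 7, u, y, 4), (30, 14, 15, 14, a, b, 14), (30, 14, 15, 14, a, s, 18), (31, 36, 40, 24, c, u, 2), (31, 36, 40, 24, c, y, 4)}
σ[F < 23 and C ≠ 14]: keep tuples satisfying F < 23 and C ≠ 14 → {(10, 36, 40, 6, w, u, 2), (10, 36, 40, 6, w, y, 4), (21, 36, 40, 3, d, u, 2), (21, 36, 40, 3, d, y, 4), (23, 36, 40, 7, u, u, 2), (23, 36, 40, 7, u, y, 4)}
σ[G = u]: keep tuples satisfying G = u → {(10, 36, 40, 6, w, u, 2), (21, 36, 40, 3, d, u, 2), (23, 36, 40, 7, u, u, 2)}
π_{E, B} gives {(10, 40), (21, 40), (23, 40)}.

{(10, 40), (21, 40), (23, 40)}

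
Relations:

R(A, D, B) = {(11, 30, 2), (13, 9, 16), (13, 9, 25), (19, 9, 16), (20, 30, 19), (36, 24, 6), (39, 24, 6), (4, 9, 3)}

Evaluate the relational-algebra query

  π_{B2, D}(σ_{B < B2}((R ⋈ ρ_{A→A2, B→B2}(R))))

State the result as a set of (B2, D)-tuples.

{(16, 9), (19, 30), (25, 9)}

ρ[A→A2, B→B2]: schema becomes (A2, D, B2); tuples unchanged.
R ⋈ ρ_{A→A2, B→B2}(R) (natural join on D): {(11, 30, 2, 11, 2), (11, 30, 2, 20, 19), (13, 9, 16, 13, 16), (13, 9, 16, 13, 25), (13, 9, 16, 19, 16), (13, 9, 16, 4, 3), (13, 9, 25, 13, 16), (13, 9, 25, 13, 25), (13, 9, 25, 19, 16), (13, 9, 25, 4, 3), (19, 9, 16, 13, 16), (19, 9, 16, 13, 25), (19, 9, 16, 19, 16), (19, 9, 16, 4, 3), (20, 30, 19, 11, 2), (20, 30, 19, 20, 19), (36, 24, 6, 36, 6), (36, 24, 6, 39, 6), (39, 24, 6, 36, 6), (39, 24, 6, 39, 6), (4, 9, 3, 13, 16), (4, 9, 3, 13, 25), (4, 9, 3, 19, 16), (4, 9, 3, 4, 3)}
Selection B < B2: {(11, 30, 2, 20, 19), (13, 9, 16, 13, 25), (19, 9, 16, 13, 25), (4, 9, 3, 13, 16), (4, 9, 3, 13, 25), (4, 9, 3, 19, 16)}
Projecting to B2, D (3 duplicate(s) eliminated): {(16, 9), (19, 30), (25, 9)}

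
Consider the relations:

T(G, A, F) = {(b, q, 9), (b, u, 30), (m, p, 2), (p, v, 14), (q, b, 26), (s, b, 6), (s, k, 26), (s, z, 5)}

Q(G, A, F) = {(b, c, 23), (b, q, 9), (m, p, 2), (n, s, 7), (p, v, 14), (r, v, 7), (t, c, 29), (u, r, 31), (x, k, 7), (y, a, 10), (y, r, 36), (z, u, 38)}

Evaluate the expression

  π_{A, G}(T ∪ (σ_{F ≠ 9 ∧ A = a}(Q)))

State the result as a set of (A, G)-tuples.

{(a, y), (b, q), (b, s), (k, s), (p, m), (q, b), (u, b), (v, p), (z, s)}

Selection F ≠ 9 ∧ A = a: {(y, a, 10)}
Union: {(b, q, 9), (b, u, 30), (m, p, 2), (p, v, 14), (q, b, 26), (s, b, 6), (s, k, 26), (s, z, 5)} with {(y, a, 10)} → {(b, q, 9), (b, u, 30), (m, p, 2), (p, v, 14), (q, b, 26), (s, b, 6), (s, k, 26), (s, z, 5), (y, a, 10)}
Projecting to A, G: {(a, y), (b, q), (b, s), (k, s), (p, m), (q, b), (u, b), (v, p), (z, s)}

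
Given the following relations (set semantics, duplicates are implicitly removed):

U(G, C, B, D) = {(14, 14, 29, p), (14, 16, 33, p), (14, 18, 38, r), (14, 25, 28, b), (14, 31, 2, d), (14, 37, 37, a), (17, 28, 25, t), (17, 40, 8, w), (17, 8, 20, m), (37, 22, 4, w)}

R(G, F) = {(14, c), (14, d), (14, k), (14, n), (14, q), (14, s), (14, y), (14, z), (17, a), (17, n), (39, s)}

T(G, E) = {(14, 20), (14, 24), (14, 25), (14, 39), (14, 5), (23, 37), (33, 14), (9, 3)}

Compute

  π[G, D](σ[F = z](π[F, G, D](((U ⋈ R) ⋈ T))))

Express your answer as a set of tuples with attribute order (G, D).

{(14, a), (14, b), (14, d), (14, p), (14, r)}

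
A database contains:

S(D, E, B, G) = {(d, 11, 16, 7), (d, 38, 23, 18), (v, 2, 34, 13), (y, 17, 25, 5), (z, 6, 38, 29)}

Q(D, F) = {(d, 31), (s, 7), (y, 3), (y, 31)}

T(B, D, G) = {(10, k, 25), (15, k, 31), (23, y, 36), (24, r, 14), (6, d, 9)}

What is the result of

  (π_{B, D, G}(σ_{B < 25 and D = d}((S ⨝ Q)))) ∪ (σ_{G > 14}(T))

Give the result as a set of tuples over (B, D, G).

Joining S and Q on D yields {(d, 11, 16, 7, 31), (d, 38, 23, 18, 31), (y, 17, 25, 5, 3), (y, 17, 25, 5, 31)}.
Selection B < 25 and D = d: {(d, 11, 16, 7, 31), (d, 38, 23, 18, 31)}
π[B, D, G]: project onto (B, D, G) → {(16, d, 7), (23, d, 18)}
Selection G > 14: {(10, k, 25), (15, k, 31), (23, y, 36)}
Union: {(16, d, 7), (23, d, 18)} with {(10, k, 25), (15, k, 31), (23, y, 36)} → {(10, k, 25), (15, k, 31), (16, d, 7), (23, d, 18), (23, y, 36)}

{(10, k, 25), (15, k, 31), (16, d, 7), (23, d, 18), (23, y, 36)}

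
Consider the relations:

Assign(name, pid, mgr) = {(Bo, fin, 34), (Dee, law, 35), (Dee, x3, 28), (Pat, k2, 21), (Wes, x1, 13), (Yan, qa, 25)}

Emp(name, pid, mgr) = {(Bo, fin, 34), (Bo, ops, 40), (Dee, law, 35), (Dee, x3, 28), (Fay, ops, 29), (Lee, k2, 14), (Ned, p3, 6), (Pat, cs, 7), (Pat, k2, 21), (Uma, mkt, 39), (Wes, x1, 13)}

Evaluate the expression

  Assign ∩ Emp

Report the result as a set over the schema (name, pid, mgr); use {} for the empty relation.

{(Bo, fin, 34), (Dee, law, 35), (Dee, x3, 28), (Pat, k2, 21), (Wes, x1, 13)}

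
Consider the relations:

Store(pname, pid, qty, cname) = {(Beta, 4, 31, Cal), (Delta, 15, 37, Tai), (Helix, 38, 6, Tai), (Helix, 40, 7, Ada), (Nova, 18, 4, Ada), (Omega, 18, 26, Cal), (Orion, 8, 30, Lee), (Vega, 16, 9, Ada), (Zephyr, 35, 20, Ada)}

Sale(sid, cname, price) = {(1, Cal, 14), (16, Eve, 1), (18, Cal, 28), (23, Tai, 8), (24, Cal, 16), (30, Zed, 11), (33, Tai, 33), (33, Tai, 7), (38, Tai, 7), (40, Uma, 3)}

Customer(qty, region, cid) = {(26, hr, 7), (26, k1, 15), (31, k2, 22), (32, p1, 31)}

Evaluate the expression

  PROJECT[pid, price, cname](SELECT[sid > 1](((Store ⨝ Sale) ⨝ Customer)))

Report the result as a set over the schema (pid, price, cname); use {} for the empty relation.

Joining Store and Sale on cname yields {(Beta, 4, 31, Cal, 1, 14), (Beta, 4, 31, Cal, 18, 28), (Beta, 4, 31, Cal, 24, 16), (Delta, 15, 37, Tai, 23, 8), (Delta, 15, 37, Tai, 33, 33), (Delta, 15, 37, Tai, 33, 7), (Delta, 15, 37, Tai, 38, 7), (Helix, 38, 6, Tai, 23, 8), (Helix, 38, 6, Tai, 33, 33), (Helix, 38, 6, Tai, 33, 7), (Helix, 38, 6, Tai, 38, 7), (Omega, 18, 26, Cal, 1, 14), (Omega, 18, 26, Cal, 18, 28), (Omega, 18, 26, Cal, 24, 16)}.
Joining (Store ⨝ Sale) and Customer on qty yields {(Beta, 4, 31, Cal, 1, 14, k2, 22), (Beta, 4, 31, Cal, 18, 28, k2, 22), (Beta, 4, 31, Cal, 24, 16, k2, 22), (Omega, 18, 26, Cal, 1, 14, hr, 7), (Omega, 18, 26, Cal, 1, 14, k1, 15), (Omega, 18, 26, Cal, 18, 28, hr, 7), (Omega, 18, 26, Cal, 18, 28, k1, 15), (Omega, 18, 26, Cal, 24, 16, hr, 7), (Omega, 18, 26, Cal, 24, 16, k1, 15)}.
Apply σ_{sid > 1}; surviving tuples: {(Beta, 4, 31, Cal, 18, 28, k2, 22), (Beta, 4, 31, Cal, 24, 16, k2, 22), (Omega, 18, 26, Cal, 18, 28, hr, 7), (Omega, 18, 26, Cal, 18, 28, k1, 15), (Omega, 18, 26, Cal, 24, 16, hr, 7), (Omega, 18, 26, Cal, 24, 16, k1, 15)}
Keep only column(s) pid, price, cname (2 duplicate(s) eliminated): {(18, 16, Cal), (18, 28, Cal), (4, 16, Cal), (4, 28, Cal)}

{(18, 16, Cal), (18, 28, Cal), (4, 16, Cal), (4, 28, Cal)}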